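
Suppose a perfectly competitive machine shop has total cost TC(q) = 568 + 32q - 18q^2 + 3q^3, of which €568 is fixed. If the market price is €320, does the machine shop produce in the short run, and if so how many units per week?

Variable cost is VC = 32q - 18q^2 + 3q^3, so AVC = VC/q = 32 - 18q + 3q^2 and MC = dTC/dq = 32 - 36q + 9q^2.
The AVC parabola has its vertex at q = 18/6 = 3, where AVC = 32 - 18·3 + 3·3^2 = €5.
P = €320 exceeds min AVC = €5, so the firm stays open.
Set P = MC: 320 = 32 - 36q + 9q^2 → -288 - 36q + 9q^2 = 0. The roots are q = -4 and q = 8; the profit-maximizing output is on the rising part of MC, so q* = 8.
Check: AVC at q = 8 is €80 ≤ P, so revenue covers variable cost.
Profit = P·q − TC = 320·8 − 1208 = €1352.

Produce at q = 8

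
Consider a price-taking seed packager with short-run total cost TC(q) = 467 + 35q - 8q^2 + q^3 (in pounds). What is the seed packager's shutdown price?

£19 per unit

The shutdown price is the minimum of AVC. VC = 35q - 8q^2 + q^3, so AVC = 35 - 8q + q^2.
At the minimum of AVC, MC = AVC. MC = 35 - 16q + 3q^2; setting MC = AVC gives 2q^2 - 8q = 0, so q = 4. min AVC = 19.
For P < £19 the firm produces nothing.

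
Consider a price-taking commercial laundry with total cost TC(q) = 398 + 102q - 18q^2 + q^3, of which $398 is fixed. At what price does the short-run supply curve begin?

$21 per unit

The firm shuts down when price falls below the minimum of average variable cost. AVC = VC/q = 102 - 18q + q^2.
dAVC/dq = -18 + 2q = 0 gives q = 9. min AVC = 102 - 18·9 + 9^2 = 21.
So the shutdown price is $21.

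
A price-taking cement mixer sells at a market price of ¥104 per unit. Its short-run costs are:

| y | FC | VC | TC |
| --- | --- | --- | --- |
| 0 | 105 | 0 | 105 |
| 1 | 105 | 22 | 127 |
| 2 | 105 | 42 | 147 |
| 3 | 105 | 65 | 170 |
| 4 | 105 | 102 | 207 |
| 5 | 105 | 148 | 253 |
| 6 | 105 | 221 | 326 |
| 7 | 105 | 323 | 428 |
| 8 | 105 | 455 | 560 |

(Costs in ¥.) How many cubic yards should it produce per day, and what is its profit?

Profit at each row (π = 104y − TC): y=0: -105; y=1: -23; y=2: 61; y=3: 142; y=4: 209; y=5: 267; y=6: 298; y=7: 300; y=8: 272.
Profit is maximized at y = 7. AVC there is 323/7 = ¥46.14 ≤ P, so producing beats shutting down (which would give -¥105).

y = 7; profit = ¥300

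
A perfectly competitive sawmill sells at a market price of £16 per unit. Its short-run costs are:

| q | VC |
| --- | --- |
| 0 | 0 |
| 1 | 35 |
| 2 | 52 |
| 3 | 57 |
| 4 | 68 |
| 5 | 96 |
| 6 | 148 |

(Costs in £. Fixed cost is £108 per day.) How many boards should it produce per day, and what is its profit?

Compute π = P·q − TC at each output: q=0: -108; q=1: -127; q=2: -128; q=3: -117; q=4: -112; q=5: -124; q=6: -160.
Profit is highest at q = 0. Equivalently, the lowest AVC in the table is 68/4 ≈ £17 at q = 4, and P = £16 falls below it — price never covers variable cost, so the firm shuts down and loses only its fixed cost.

q = 0 (shut down); profit = -£108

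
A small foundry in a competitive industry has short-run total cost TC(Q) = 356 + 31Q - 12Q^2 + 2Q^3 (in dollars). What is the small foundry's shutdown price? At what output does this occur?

Short-run supply begins at min AVC. From VC = 31Q - 12Q^2 + 2Q^3, AVC = 31 - 12Q + 2Q^2.
dAVC/dQ = -12 + 4Q = 0 gives Q = 3. min AVC = 31 - 12·3 + 2·3^2 = 13.
For P < $13 the firm produces nothing.

$13 per unit, at Q = 3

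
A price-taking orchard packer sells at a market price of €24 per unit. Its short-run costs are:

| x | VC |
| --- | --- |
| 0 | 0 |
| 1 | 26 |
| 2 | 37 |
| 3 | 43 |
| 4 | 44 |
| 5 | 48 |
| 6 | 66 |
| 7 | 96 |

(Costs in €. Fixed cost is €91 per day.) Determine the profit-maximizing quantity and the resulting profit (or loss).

Profit at each row (π = 24x − TC): x=0: -91; x=1: -93; x=2: -80; x=3: -62; x=4: -39; x=5: -19; x=6: -13; x=7: -19.
Profit is maximized at x = 6. AVC there is 66/6 = €11 ≤ P, so producing beats shutting down (which would give -€91).

x = 6; profit = -€13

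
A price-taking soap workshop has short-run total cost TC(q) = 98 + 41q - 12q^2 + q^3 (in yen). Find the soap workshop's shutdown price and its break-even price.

Shutdown price = ¥5; break-even price = ¥20

Shutdown price = min AVC. AVC = 41 - 12q + q^2, with vertex at q = 6 and minimum ¥5.
ATC = 98/q + 41 - 12q + q^2. Setting dATC/dq = −98/q^2 − 12 + 2q = 0 gives q = 7 (since 2·7^3 − 12·7^2 = 98).
min ATC = 98/7 + 41 − 12·7 + 7^2 = ¥20. That is the break-even price.
Between these two prices the firm operates at a loss; above ¥20 it earns a profit.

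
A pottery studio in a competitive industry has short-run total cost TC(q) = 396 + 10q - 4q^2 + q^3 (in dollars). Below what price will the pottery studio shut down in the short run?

The firm shuts down when price falls below the minimum of average variable cost. AVC = VC/q = 10 - 4q + q^2.
At the minimum of AVC, MC = AVC. MC = 10 - 8q + 3q^2; setting MC = AVC gives 2q^2 - 4q = 0, so q = 2. min AVC = 6.
So the shutdown price is $6.

$6 per unit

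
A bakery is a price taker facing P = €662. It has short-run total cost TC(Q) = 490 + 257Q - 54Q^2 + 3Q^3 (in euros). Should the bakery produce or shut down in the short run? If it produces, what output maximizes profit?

Strip out fixed cost: VC = 257Q - 54Q^2 + 3Q^3. Then AVC = 257 - 54Q + 3Q^2 and MC = 257 - 108Q + 9Q^2.
The AVC parabola has its vertex at Q = 54/6 = 9, where AVC = 257 - 54·9 + 3·9^2 = €14.
Since P = €662 ≥ min AVC = €14, price covers variable cost and the firm should produce.
Set P = MC: 662 = 257 - 108Q + 9Q^2 → -405 - 108Q + 9Q^2 = 0. The roots are Q = -3 and Q = 15; the profit-maximizing output is on the rising part of MC, so Q* = 15.
Check: AVC at Q = 15 is €122 ≤ P, so revenue covers variable cost.
Profit = P·Q − TC = 662·15 − 2320 = €7610.

Produce at Q = 15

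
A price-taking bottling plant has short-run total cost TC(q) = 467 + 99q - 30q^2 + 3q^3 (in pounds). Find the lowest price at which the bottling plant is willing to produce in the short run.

£24 per unit

Short-run supply begins at min AVC. From VC = 99q - 30q^2 + 3q^3, AVC = 99 - 30q + 3q^2.
dAVC/dq = -30 + 6q = 0 gives q = 5. min AVC = 99 - 30·5 + 3·5^2 = 24.
So the shutdown price is £24.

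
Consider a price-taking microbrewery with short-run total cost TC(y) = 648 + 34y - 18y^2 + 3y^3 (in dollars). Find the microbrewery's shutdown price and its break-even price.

Shutdown price = $7; break-even price = $142

Shutdown price = min AVC. AVC = 34 - 18y + 3y^2, with vertex at y = 3 and minimum $7.
ATC = 648/y + 34 - 18y + 3y^2. Setting dATC/dy = −648/y^2 − 18 + 6y = 0 gives y = 6 (since 6·6^3 − 18·6^2 = 648).
min ATC = 648/6 + 34 − 18·6 + 3·6^2 = $142. That is the break-even price.
Between these two prices the firm operates at a loss; above $142 it earns a profit.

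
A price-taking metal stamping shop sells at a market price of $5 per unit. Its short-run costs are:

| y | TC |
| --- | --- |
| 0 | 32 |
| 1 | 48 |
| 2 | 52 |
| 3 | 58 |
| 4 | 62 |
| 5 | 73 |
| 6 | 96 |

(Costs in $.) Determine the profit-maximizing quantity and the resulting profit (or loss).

y = 0 (shut down); profit = -$32

Compute π = P·y − TC at each output: y=0: -32; y=1: -43; y=2: -42; y=3: -43; y=4: -42; y=5: -48; y=6: -66.
Profit is highest at y = 0. Equivalently, the lowest AVC in the table is 30/4 ≈ $7.50 at y = 4, and P = $5 falls below it — price never covers variable cost, so the firm shuts down and loses only its fixed cost.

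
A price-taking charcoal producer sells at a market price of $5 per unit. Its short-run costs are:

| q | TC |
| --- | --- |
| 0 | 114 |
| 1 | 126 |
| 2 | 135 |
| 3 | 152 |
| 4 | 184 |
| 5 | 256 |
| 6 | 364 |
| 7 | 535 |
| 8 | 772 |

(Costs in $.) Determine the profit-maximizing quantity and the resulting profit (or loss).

q = 0 (shut down); profit = -$114

Compute π = P·q − TC at each output: q=0: -114; q=1: -121; q=2: -125; q=3: -137; q=4: -164; q=5: -231; q=6: -334; q=7: -500; q=8: -732.
Profit is highest at q = 0. Equivalently, the lowest AVC in the table is 21/2 ≈ $10.50 at q = 2, and P = $5 falls below it — price never covers variable cost, so the firm shuts down and loses only its fixed cost.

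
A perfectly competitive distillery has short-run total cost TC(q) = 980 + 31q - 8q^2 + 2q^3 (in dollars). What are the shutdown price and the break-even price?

AVC = 31 - 8q + 2q^2; minimized at q = 2, giving min AVC = $23. That is the shutdown price.
ATC = 980/q + 31 - 8q + 2q^2. Setting dATC/dq = −980/q^2 − 8 + 4q = 0 gives q = 7 (since 4·7^3 − 8·7^2 = 980).
min ATC = 980/7 + 31 − 8·7 + 2·7^2 = $213. That is the break-even price.
Between these two prices the firm operates at a loss; above $213 it earns a profit.

Shutdown price = $23; break-even price = $213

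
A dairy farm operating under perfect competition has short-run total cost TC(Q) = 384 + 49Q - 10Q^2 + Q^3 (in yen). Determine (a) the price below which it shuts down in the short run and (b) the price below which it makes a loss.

Shutdown price = ¥24; break-even price = ¥81

Shutdown price = min AVC. AVC = 49 - 10Q + Q^2, with vertex at Q = 5 and minimum ¥24.
ATC = 384/Q + 49 - 10Q + Q^2. Setting dATC/dQ = −384/Q^2 − 10 + 2Q = 0 gives Q = 8 (since 2·8^3 − 10·8^2 = 384).
min ATC = 384/8 + 49 − 10·8 + 8^2 = ¥81. That is the break-even price.
For ¥24 ≤ P < ¥81 the firm produces at a loss; below ¥24 it shuts down.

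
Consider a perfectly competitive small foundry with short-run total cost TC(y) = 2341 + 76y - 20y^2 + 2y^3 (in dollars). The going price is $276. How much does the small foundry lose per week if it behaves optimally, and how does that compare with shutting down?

AVC = 76 - 20y + 2y^2; min AVC = $26 at y = 5. Since P = $276 ≥ min AVC, the firm produces.
MC = 76 - 40y + 6y^2. Setting P = MC and taking the root on the rising branch gives y* = 10.
TR = 276·10 = 2760. TC = 2341 + 760 = 3101. Profit = 2760 − 3101 = -$341.
By producing, the firm covers all variable cost plus $2000 of fixed cost; shutting down would lose the full $2341.

Profit = -$341 at y = 10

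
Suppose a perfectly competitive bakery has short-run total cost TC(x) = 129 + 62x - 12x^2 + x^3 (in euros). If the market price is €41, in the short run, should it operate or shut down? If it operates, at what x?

Produce at x = 7

Variable cost is VC = 62x - 12x^2 + x^3, so AVC = VC/x = 62 - 12x + x^2 and MC = dTC/dx = 62 - 24x + 3x^2.
The AVC parabola has its vertex at x = 12/2 = 6, where AVC = 62 - 12·6 + 6^2 = €26.
P = €41 exceeds min AVC = €26, so the firm stays open.
P = MC gives 21 - 24x + 3x^2 = 0, with roots 1 and 7. Take the larger (rising MC): x* = 7.
Check: AVC at x = 7 is €27 ≤ P, so revenue covers variable cost.
Profit = P·x − TC = 41·7 − 318 = -€31, a loss, but smaller than the €129 fixed cost the firm would lose by shutting down.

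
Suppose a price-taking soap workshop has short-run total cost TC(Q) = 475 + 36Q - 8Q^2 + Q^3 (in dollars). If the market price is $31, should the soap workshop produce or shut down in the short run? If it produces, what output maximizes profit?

Variable cost is VC = 36Q - 8Q^2 + Q^3, so AVC = VC/Q = 36 - 8Q + Q^2 and MC = dTC/dQ = 36 - 16Q + 3Q^2.
AVC is minimized where dAVC/dQ = -8 + 2Q = 0, at Q = 4; min AVC = 36 - 8·4 + 4^2 = $20.
Since P = $31 ≥ min AVC = $20, price covers variable cost and the firm should produce.
P = MC gives 5 - 16Q + 3Q^2 = 0, with roots 1/3 and 5. Take the larger (rising MC): Q* = 5.
Check: AVC at Q = 5 is $21 ≤ P, so revenue covers variable cost.
Profit = P·Q − TC = 31·5 − 580 = -$425, a loss, but smaller than the $475 fixed cost the firm would lose by shutting down.

Produce at Q = 5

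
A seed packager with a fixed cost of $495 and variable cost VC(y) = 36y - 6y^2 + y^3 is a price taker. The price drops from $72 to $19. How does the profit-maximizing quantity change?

AVC = 36 - 6y + y^2, minimized at y = 3 where min AVC = $27. MC = 36 - 12y + 3y^2.
At P = $72 ≥ min AVC, set P = MC on the rising branch: y = 6.
At P = $19 < min AVC = $27, price no longer covers variable cost at any output, so the firm shuts down: y = 0.

Output falls from 6 to 0 (the firm shuts down)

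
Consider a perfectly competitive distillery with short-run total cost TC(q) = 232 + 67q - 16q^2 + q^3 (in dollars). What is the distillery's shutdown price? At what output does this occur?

The firm shuts down when price falls below the minimum of average variable cost. AVC = VC/q = 67 - 16q + q^2.
At the minimum of AVC, MC = AVC. MC = 67 - 32q + 3q^2; setting MC = AVC gives 2q^2 - 16q = 0, so q = 8. min AVC = 3.
The firm shuts down for any P below $3.

$3 per unit, at q = 8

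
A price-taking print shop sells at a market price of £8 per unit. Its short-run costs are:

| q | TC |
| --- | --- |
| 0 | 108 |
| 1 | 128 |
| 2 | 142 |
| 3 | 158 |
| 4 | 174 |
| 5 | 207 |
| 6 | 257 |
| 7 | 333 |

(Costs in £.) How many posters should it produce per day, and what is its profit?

Compute π = P·q − TC at each output: q=0: -108; q=1: -120; q=2: -126; q=3: -134; q=4: -142; q=5: -167; q=6: -209; q=7: -277.
Profit is highest at q = 0. Equivalently, the lowest AVC in the table is 66/4 ≈ £16.50 at q = 4, and P = £8 falls below it — price never covers variable cost, so the firm shuts down and loses only its fixed cost.

q = 0 (shut down); profit = -£108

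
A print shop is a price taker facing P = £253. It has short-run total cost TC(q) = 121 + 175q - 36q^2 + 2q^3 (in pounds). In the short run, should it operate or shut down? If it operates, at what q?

Produce at q = 13

Variable cost is VC = 175q - 36q^2 + 2q^3, so AVC = VC/q = 175 - 36q + 2q^2 and MC = dTC/dq = 175 - 72q + 6q^2.
The AVC parabola has its vertex at q = 36/4 = 9, where AVC = 175 - 36·9 + 2·9^2 = £13.
Since P = £253 ≥ min AVC = £13, price covers variable cost and the firm should produce.
Set P = MC: 253 = 175 - 72q + 6q^2 → -78 - 72q + 6q^2 = 0. The roots are q = -1 and q = 13; the profit-maximizing output is on the rising part of MC, so q* = 13.
Check: AVC at q = 13 is £45 ≤ P, so revenue covers variable cost.
Profit = P·q − TC = 253·13 − 706 = £2583.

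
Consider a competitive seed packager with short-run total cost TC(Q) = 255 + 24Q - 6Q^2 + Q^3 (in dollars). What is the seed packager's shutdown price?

The shutdown price is the minimum of AVC. VC = 24Q - 6Q^2 + Q^3, so AVC = 24 - 6Q + Q^2.
At the minimum of AVC, MC = AVC. MC = 24 - 12Q + 3Q^2; setting MC = AVC gives 2Q^2 - 6Q = 0, so Q = 3. min AVC = 15.
So the shutdown price is $15.

$15 per unit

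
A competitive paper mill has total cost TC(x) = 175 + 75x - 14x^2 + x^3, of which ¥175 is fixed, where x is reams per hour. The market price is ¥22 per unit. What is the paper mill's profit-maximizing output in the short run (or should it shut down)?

Shut down

Strip out fixed cost: VC = 75x - 14x^2 + x^3. Then AVC = 75 - 14x + x^2 and MC = 75 - 28x + 3x^2.
The AVC parabola has its vertex at x = 14/2 = 7, where AVC = 75 - 14·7 + 7^2 = ¥26.
P = ¥22 lies below min AVC = ¥26; no output level covers variable cost.
The firm minimizes its loss by shutting down and losing only its fixed cost of ¥175.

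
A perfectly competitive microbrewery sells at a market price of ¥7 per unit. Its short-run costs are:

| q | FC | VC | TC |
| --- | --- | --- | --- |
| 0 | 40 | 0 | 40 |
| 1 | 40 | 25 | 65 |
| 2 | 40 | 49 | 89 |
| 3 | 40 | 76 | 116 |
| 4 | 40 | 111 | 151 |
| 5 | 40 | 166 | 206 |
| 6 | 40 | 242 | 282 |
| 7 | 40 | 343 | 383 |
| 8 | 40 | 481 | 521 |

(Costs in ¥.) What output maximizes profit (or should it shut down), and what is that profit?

q = 0 (shut down); profit = -¥40

Tabulate TR − TC: q=0: -40; q=1: -58; q=2: -75; q=3: -95; q=4: -123; q=5: -171; q=6: -240; q=7: -334; q=8: -465.
Profit is highest at q = 0. Equivalently, the lowest AVC in the table is 49/2 ≈ ¥24.50 at q = 2, and P = ¥7 falls below it — price never covers variable cost, so the firm shuts down and loses only its fixed cost.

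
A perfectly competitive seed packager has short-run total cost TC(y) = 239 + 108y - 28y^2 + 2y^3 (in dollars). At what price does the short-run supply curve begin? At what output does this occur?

$10 per unit, at y = 7

Short-run supply begins at min AVC. From VC = 108y - 28y^2 + 2y^3, AVC = 108 - 28y + 2y^2.
At the minimum of AVC, MC = AVC. MC = 108 - 56y + 6y^2; setting MC = AVC gives 4y^2 - 28y = 0, so y = 7. min AVC = 10.
The firm shuts down for any P below $10.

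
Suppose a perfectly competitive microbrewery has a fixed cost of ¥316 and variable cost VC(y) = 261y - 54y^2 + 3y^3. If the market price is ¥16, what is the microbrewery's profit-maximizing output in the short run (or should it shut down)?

Shut down

Variable cost is VC = 261y - 54y^2 + 3y^3, so AVC = VC/y = 261 - 54y + 3y^2 and MC = dTC/dy = 261 - 108y + 9y^2.
AVC is minimized where dAVC/dy = -54 + 6y = 0, at y = 9; min AVC = 261 - 54·9 + 3·9^2 = ¥18.
Since P = ¥16 < min AVC = ¥18, price fails to cover variable cost at any output.
Shutting down limits the loss to fixed cost, ¥316.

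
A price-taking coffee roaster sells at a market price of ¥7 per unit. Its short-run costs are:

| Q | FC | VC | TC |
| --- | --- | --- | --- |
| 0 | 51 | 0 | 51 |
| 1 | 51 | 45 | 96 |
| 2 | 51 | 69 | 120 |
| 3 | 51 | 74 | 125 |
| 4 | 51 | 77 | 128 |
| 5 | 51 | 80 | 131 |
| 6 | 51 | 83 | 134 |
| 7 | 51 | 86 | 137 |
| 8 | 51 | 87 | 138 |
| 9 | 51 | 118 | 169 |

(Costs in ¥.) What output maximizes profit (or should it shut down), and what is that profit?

Q = 0 (shut down); profit = -¥51

Compute π = P·Q − TC at each output: Q=0: -51; Q=1: -89; Q=2: -106; Q=3: -104; Q=4: -100; Q=5: -96; Q=6: -92; Q=7: -88; Q=8: -82; Q=9: -106.
Profit is highest at Q = 0. Equivalently, the lowest AVC in the table is 87/8 ≈ ¥10.88 at Q = 8, and P = ¥7 falls below it — price never covers variable cost, so the firm shuts down and loses only its fixed cost.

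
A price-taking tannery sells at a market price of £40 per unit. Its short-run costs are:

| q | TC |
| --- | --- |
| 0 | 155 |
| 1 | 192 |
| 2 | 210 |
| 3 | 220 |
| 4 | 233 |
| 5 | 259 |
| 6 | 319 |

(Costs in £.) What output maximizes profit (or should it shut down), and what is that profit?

Compute π = P·q − TC at each output: q=0: -155; q=1: -152; q=2: -130; q=3: -100; q=4: -73; q=5: -59; q=6: -79.
Profit is maximized at q = 5. AVC there is 104/5 = £20.80 ≤ P, so producing beats shutting down (which would give -£155).

q = 5; profit = -£59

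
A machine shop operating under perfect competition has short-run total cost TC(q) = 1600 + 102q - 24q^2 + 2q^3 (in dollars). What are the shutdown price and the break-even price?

AVC = 102 - 24q + 2q^2; minimized at q = 6, giving min AVC = $30. That is the shutdown price.
ATC = 1600/q + 102 - 24q + 2q^2. Setting dATC/dq = −1600/q^2 − 24 + 4q = 0 gives q = 10 (since 4·10^3 − 24·10^2 = 1600).
min ATC = 1600/10 + 102 − 24·10 + 2·10^2 = $222. That is the break-even price.
For $30 ≤ P < $222 the firm produces at a loss; below $30 it shuts down.

Shutdown price = $30; break-even price = $222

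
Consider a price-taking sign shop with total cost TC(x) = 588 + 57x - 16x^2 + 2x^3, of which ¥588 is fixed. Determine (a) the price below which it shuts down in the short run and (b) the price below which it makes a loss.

Shutdown price = ¥25; break-even price = ¥127

AVC = 57 - 16x + 2x^2; minimized at x = 4, giving min AVC = ¥25. That is the shutdown price.
ATC = 588/x + 57 - 16x + 2x^2. Setting dATC/dx = −588/x^2 − 16 + 4x = 0 gives x = 7 (since 4·7^3 − 16·7^2 = 588).
min ATC = 588/7 + 57 − 16·7 + 2·7^2 = ¥127. That is the break-even price.
Between these two prices the firm operates at a loss; above ¥127 it earns a profit.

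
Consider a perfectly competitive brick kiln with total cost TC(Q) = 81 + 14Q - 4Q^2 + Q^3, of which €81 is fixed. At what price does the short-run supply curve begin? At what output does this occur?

The shutdown price is the minimum of AVC. VC = 14Q - 4Q^2 + Q^3, so AVC = 14 - 4Q + Q^2.
dAVC/dQ = -4 + 2Q = 0 gives Q = 2. min AVC = 14 - 4·2 + 2^2 = 10.
For P < €10 the firm produces nothing.

€10 per unit, at Q = 2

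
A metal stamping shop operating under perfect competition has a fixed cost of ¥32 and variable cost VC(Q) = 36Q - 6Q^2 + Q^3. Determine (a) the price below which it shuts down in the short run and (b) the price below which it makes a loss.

AVC = 36 - 6Q + Q^2; minimized at Q = 3, giving min AVC = ¥27. That is the shutdown price.
ATC = 32/Q + 36 - 6Q + Q^2. Setting dATC/dQ = −32/Q^2 − 6 + 2Q = 0 gives Q = 4 (since 2·4^3 − 6·4^2 = 32).
min ATC = 32/4 + 36 − 6·4 + 4^2 = ¥36. That is the break-even price.
For ¥27 ≤ P < ¥36 the firm produces at a loss; below ¥27 it shuts down.

Shutdown price = ¥27; break-even price = ¥36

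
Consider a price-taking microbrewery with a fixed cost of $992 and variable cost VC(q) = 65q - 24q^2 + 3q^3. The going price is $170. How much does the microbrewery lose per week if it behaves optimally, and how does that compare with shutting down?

Profit = -$110 at q = 7

AVC = 65 - 24q + 3q^2; min AVC = $17 at q = 4. Since P = $170 ≥ min AVC, the firm produces.
MC = 65 - 48q + 9q^2. Setting P = MC and taking the root on the rising branch gives q* = 7.
TR = 170·7 = 1190. TC = 992 + 308 = 1300. Profit = 1190 − 1300 = -$110.
Shutting down would mean losing the fixed cost of $992, so operating at a loss of $110 is better by $882.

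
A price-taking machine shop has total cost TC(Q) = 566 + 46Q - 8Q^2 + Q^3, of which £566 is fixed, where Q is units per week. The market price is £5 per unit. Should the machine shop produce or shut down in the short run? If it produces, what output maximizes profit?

Variable cost is VC = 46Q - 8Q^2 + Q^3, so AVC = VC/Q = 46 - 8Q + Q^2 and MC = dTC/dQ = 46 - 16Q + 3Q^2.
AVC is minimized where dAVC/dQ = -8 + 2Q = 0, at Q = 4; min AVC = 46 - 8·4 + 4^2 = £30.
Since P = £5 < min AVC = £30, price fails to cover variable cost at any output.
Shutting down limits the loss to fixed cost, £566.

Shut down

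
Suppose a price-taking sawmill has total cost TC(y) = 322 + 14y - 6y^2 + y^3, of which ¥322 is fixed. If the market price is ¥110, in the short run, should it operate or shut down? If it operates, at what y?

From TC, MC = TC'(y) = 14 - 12y + 3y^2 and AVC = VC/y = 14 - 6y + y^2.
AVC hits its minimum where MC = AVC, at y = 3, giving min AVC = 14 - 6·3 + 3^2 = ¥5.
P = ¥110 exceeds min AVC = ¥5, so the firm stays open.
P = MC gives -96 - 12y + 3y^2 = 0, with roots -4 and 8. Take the larger (rising MC): y* = 8.
Check: AVC at y = 8 is ¥30 ≤ P, so revenue covers variable cost.
Profit = P·y − TC = 110·8 − 562 = ¥318.

Produce at y = 8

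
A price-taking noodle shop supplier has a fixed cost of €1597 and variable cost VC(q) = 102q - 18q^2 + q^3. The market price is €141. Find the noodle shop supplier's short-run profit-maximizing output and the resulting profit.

AVC = 102 - 18q + q^2; min AVC = €21 at q = 9. Since P = €141 ≥ min AVC, the firm produces.
MC = 102 - 36q + 3q^2. Setting P = MC and taking the root on the rising branch gives q* = 13.
TR = 141·13 = 1833. TC = 1597 + 481 = 2078. Profit = 1833 − 2078 = -€245.
By producing, the firm covers all variable cost plus €1352 of fixed cost; shutting down would lose the full €1597.

Profit = -€245 at q = 13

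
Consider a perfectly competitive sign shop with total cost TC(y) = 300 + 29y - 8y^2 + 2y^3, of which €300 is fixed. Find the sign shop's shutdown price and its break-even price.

Shutdown price = €21; break-even price = €99

Shutdown price = min AVC. AVC = 29 - 8y + 2y^2, with vertex at y = 2 and minimum €21.
ATC = 300/y + 29 - 8y + 2y^2. Setting dATC/dy = −300/y^2 − 8 + 4y = 0 gives y = 5 (since 4·5^3 − 8·5^2 = 300).
min ATC = 300/5 + 29 − 8·5 + 2·5^2 = €99. That is the break-even price.
Between these two prices the firm operates at a loss; above €99 it earns a profit.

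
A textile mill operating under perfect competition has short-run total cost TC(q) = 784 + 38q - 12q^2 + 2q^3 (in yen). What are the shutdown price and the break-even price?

Shutdown price = min AVC. AVC = 38 - 12q + 2q^2, with vertex at q = 3 and minimum ¥20.
ATC = 784/q + 38 - 12q + 2q^2. Setting dATC/dq = −784/q^2 − 12 + 4q = 0 gives q = 7 (since 4·7^3 − 12·7^2 = 784).
min ATC = 784/7 + 38 − 12·7 + 2·7^2 = ¥164. That is the break-even price.
For ¥20 ≤ P < ¥164 the firm produces at a loss; below ¥20 it shuts down.

Shutdown price = ¥20; break-even price = ¥164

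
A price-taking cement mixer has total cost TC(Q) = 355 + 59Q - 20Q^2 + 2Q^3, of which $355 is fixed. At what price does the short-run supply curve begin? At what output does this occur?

The firm shuts down when price falls below the minimum of average variable cost. AVC = VC/Q = 59 - 20Q + 2Q^2.
At the minimum of AVC, MC = AVC. MC = 59 - 40Q + 6Q^2; setting MC = AVC gives 4Q^2 - 20Q = 0, so Q = 5. min AVC = 9.
For P < $9 the firm produces nothing.

$9 per unit, at Q = 5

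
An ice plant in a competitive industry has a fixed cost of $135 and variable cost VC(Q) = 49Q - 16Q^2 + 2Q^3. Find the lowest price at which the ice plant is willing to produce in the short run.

$17 per unit

The shutdown price is the minimum of AVC. VC = 49Q - 16Q^2 + 2Q^3, so AVC = 49 - 16Q + 2Q^2.
dAVC/dQ = -16 + 4Q = 0 gives Q = 4. min AVC = 49 - 16·4 + 2·4^2 = 17.
So the shutdown price is $17.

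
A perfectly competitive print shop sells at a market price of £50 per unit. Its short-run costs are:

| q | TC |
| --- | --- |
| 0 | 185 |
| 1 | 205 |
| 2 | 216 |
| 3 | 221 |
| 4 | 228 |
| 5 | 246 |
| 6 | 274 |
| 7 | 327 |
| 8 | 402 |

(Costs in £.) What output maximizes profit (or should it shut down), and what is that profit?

q = 6; profit = £26

Compute π = P·q − TC at each output: q=0: -185; q=1: -155; q=2: -116; q=3: -71; q=4: -28; q=5: 4; q=6: 26; q=7: 23; q=8: -2.
Profit is maximized at q = 6. AVC there is 89/6 = £14.83 ≤ P, so producing beats shutting down (which would give -£185).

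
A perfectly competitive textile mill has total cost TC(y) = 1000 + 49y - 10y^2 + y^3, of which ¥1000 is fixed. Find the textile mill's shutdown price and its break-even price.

Shutdown price = min AVC. AVC = 49 - 10y + y^2, with vertex at y = 5 and minimum ¥24.
ATC = 1000/y + 49 - 10y + y^2. Setting dATC/dy = −1000/y^2 − 10 + 2y = 0 gives y = 10 (since 2·10^3 − 10·10^2 = 1000).
min ATC = 1000/10 + 49 − 10·10 + 10^2 = ¥149. That is the break-even price.
Between these two prices the firm operates at a loss; above ¥149 it earns a profit.

Shutdown price = ¥24; break-even price = ¥149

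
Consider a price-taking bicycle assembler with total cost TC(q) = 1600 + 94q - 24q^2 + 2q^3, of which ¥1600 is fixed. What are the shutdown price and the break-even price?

Shutdown price = ¥22; break-even price = ¥214

Shutdown price = min AVC. AVC = 94 - 24q + 2q^2, with vertex at q = 6 and minimum ¥22.
ATC = 1600/q + 94 - 24q + 2q^2. Setting dATC/dq = −1600/q^2 − 24 + 4q = 0 gives q = 10 (since 4·10^3 − 24·10^2 = 1600).
min ATC = 1600/10 + 94 − 24·10 + 2·10^2 = ¥214. That is the break-even price.
Between these two prices the firm operates at a loss; above ¥214 it earns a profit.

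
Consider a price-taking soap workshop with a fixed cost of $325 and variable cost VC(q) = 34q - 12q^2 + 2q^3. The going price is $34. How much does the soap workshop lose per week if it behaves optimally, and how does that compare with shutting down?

AVC = 34 - 12q + 2q^2; min AVC = $16 at q = 3. Since P = $34 ≥ min AVC, the firm produces.
MC = 34 - 24q + 6q^2. Setting P = MC and taking the root on the rising branch gives q* = 4.
TR = 34·4 = 136. TC = 325 + 72 = 397. Profit = 136 − 397 = -$261.
By producing, the firm covers all variable cost plus $64 of fixed cost; shutting down would lose the full $325.

Profit = -$261 at q = 4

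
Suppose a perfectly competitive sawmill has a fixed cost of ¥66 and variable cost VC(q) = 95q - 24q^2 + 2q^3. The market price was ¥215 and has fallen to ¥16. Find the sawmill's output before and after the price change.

AVC = 95 - 24q + 2q^2, minimized at q = 6 where min AVC = ¥23. MC = 95 - 48q + 6q^2.
At P = ¥215 ≥ min AVC, set P = MC on the rising branch: q = 10.
At P = ¥16 < min AVC = ¥23, price no longer covers variable cost at any output, so the firm shuts down: q = 0.

Output falls from 10 to 0 (the firm shuts down)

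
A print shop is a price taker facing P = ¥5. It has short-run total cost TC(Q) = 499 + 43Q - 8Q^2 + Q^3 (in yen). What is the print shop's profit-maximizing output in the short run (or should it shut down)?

Strip out fixed cost: VC = 43Q - 8Q^2 + Q^3. Then AVC = 43 - 8Q + Q^2 and MC = 43 - 16Q + 3Q^2.
AVC hits its minimum where MC = AVC, at Q = 4, giving min AVC = 43 - 8·4 + 4^2 = ¥27.
With P < min AVC (¥5 < ¥27), every unit sold adds to the loss.
The firm minimizes its loss by shutting down and losing only its fixed cost of ¥499.

Shut down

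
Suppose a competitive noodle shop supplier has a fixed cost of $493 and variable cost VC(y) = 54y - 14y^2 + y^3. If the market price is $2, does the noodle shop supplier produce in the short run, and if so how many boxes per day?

From TC, MC = TC'(y) = 54 - 28y + 3y^2 and AVC = VC/y = 54 - 14y + y^2.
The AVC parabola has its vertex at y = 14/2 = 7, where AVC = 54 - 14·7 + 7^2 = $5.
P = $2 lies below min AVC = $5; no output level covers variable cost.
Best response: produce nothing and absorb the $493 fixed cost.

Shut down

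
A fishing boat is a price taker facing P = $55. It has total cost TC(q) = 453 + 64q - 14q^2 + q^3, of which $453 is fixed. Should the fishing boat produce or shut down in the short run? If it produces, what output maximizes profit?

Produce at q = 9

Strip out fixed cost: VC = 64q - 14q^2 + q^3. Then AVC = 64 - 14q + q^2 and MC = 64 - 28q + 3q^2.
The AVC parabola has its vertex at q = 14/2 = 7, where AVC = 64 - 14·7 + 7^2 = $15.
Because $55 ≥ $15, revenue can cover variable cost; the firm operates.
Solving P = MC: 9 - 28q + 3q^2 = 0 ⇒ q = 1/3 or 9. On the upward-sloping branch, q* = 9.
Check: AVC at q = 9 is $19 ≤ P, so revenue covers variable cost.
Profit = P·q − TC = 55·9 − 624 = -$129, a loss, but smaller than the $453 fixed cost the firm would lose by shutting down.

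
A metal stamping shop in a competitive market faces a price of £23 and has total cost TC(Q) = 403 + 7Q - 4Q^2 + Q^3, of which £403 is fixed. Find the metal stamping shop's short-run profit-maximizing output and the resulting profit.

Profit = -£339 at Q = 4

AVC = 7 - 4Q + Q^2; min AVC = £3 at Q = 2. Since P = £23 ≥ min AVC, the firm produces.
MC = 7 - 8Q + 3Q^2. Setting P = MC and taking the root on the rising branch gives Q* = 4.
TR = 23·4 = 92. TC = 403 + 28 = 431. Profit = 92 − 431 = -£339.
That loss of £339 beats the £403 the firm would lose by shutting down; producing recovers £64 of fixed cost.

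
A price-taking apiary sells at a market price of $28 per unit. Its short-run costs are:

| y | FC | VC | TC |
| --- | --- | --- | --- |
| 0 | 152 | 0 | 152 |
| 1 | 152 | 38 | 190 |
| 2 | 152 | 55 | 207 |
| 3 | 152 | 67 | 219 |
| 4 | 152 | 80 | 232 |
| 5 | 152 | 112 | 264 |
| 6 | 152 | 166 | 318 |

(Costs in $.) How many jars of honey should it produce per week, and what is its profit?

y = 4; profit = -$120

Profit at each row (π = 28y − TC): y=0: -152; y=1: -162; y=2: -151; y=3: -135; y=4: -120; y=5: -124; y=6: -150.
Profit is maximized at y = 4. AVC there is 80/4 = $20 ≤ P, so producing beats shutting down (which would give -$152).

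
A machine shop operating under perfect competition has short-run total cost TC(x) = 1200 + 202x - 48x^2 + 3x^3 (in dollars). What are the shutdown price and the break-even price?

AVC = 202 - 48x + 3x^2; minimized at x = 8, giving min AVC = $10. That is the shutdown price.
ATC = 1200/x + 202 - 48x + 3x^2. Setting dATC/dx = −1200/x^2 − 48 + 6x = 0 gives x = 10 (since 6·10^3 − 48·10^2 = 1200).
min ATC = 1200/10 + 202 − 48·10 + 3·10^2 = $142. That is the break-even price.
For $10 ≤ P < $142 the firm produces at a loss; below $10 it shuts down.

Shutdown price = $10; break-even price = $142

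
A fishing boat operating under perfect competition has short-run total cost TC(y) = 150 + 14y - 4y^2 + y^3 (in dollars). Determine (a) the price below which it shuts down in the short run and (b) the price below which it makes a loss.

Shutdown price = min AVC. AVC = 14 - 4y + y^2, with vertex at y = 2 and minimum $10.
ATC = 150/y + 14 - 4y + y^2. Setting dATC/dy = −150/y^2 − 4 + 2y = 0 gives y = 5 (since 2·5^3 − 4·5^2 = 150).
min ATC = 150/5 + 14 − 4·5 + 5^2 = $49. That is the break-even price.
For $10 ≤ P < $49 the firm produces at a loss; below $10 it shuts down.

Shutdown price = $10; break-even price = $49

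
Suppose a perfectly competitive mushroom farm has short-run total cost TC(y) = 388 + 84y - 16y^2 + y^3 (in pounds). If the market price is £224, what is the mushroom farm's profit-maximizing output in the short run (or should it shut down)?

Produce at y = 14

From TC, MC = TC'(y) = 84 - 32y + 3y^2 and AVC = VC/y = 84 - 16y + y^2.
AVC hits its minimum where MC = AVC, at y = 8, giving min AVC = 84 - 16·8 + 8^2 = £20.
Since P = £224 ≥ min AVC = £20, price covers variable cost and the firm should produce.
Solving P = MC: -140 - 32y + 3y^2 = 0 ⇒ y = -10/3 or 14. On the upward-sloping branch, y* = 14.
Check: AVC at y = 14 is £56 ≤ P, so revenue covers variable cost.
Profit = P·y − TC = 224·14 − 1172 = £1964.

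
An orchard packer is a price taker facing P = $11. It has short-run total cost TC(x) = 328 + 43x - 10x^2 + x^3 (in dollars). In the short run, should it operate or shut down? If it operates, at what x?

Shut down

Variable cost is VC = 43x - 10x^2 + x^3, so AVC = VC/x = 43 - 10x + x^2 and MC = dTC/dx = 43 - 20x + 3x^2.
The AVC parabola has its vertex at x = 10/2 = 5, where AVC = 43 - 10·5 + 5^2 = $18.
Since P = $11 < min AVC = $18, price fails to cover variable cost at any output.
The firm minimizes its loss by shutting down and losing only its fixed cost of $328.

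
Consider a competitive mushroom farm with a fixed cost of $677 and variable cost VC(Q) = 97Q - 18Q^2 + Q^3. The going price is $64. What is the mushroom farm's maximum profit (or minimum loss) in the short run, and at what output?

AVC = 97 - 18Q + Q^2 has its minimum $16 at Q = 9; price $64 clears that bar, so the firm operates.
MC = 97 - 36Q + 3Q^2. Setting P = MC and taking the root on the rising branch gives Q* = 11.
TR = 64·11 = 704. TC = 677 + 220 = 897. Profit = 704 − 897 = -$193.
By producing, the firm covers all variable cost plus $484 of fixed cost; shutting down would lose the full $677.

Profit = -$193 at Q = 11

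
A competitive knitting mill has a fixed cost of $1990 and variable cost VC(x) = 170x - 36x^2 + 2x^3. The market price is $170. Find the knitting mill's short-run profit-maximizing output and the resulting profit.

Profit = -$262 at x = 12

AVC = 170 - 36x + 2x^2 has its minimum $8 at x = 9; price $170 clears that bar, so the firm operates.
With MC = 170 - 72x + 6x^2, P = MC on the upward-sloping part at x* = 12.
TR = 170·12 = 2040. TC = 1990 + 312 = 2302. Profit = 2040 − 2302 = -$262.
Shutting down would mean losing the fixed cost of $1990, so operating at a loss of $262 is better by $1728.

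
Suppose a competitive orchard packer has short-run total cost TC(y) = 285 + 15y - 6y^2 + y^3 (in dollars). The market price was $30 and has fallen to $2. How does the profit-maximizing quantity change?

MC = 15 - 12y + 3y^2; the shutdown threshold is min AVC = $6 (at y = 3).
With P = $30 above the shutdown price, P = MC gives y = 5.
At P = $2 < min AVC = $6, price no longer covers variable cost at any output, so the firm shuts down: y = 0.

Output falls from 5 to 0 (the firm shuts down)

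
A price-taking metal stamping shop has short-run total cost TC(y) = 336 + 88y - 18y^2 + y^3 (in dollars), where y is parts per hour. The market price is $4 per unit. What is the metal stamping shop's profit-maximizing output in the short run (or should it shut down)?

Variable cost is VC = 88y - 18y^2 + y^3, so AVC = VC/y = 88 - 18y + y^2 and MC = dTC/dy = 88 - 36y + 3y^2.
AVC hits its minimum where MC = AVC, at y = 9, giving min AVC = 88 - 18·9 + 9^2 = $7.
P = $4 lies below min AVC = $7; no output level covers variable cost.
Best response: produce nothing and absorb the $336 fixed cost.

Shut down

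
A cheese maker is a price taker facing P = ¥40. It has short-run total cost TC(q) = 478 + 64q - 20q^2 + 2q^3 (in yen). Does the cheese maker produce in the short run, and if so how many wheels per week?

Produce at q = 6

From TC, MC = TC'(q) = 64 - 40q + 6q^2 and AVC = VC/q = 64 - 20q + 2q^2.
AVC is minimized where dAVC/dq = -20 + 4q = 0, at q = 5; min AVC = 64 - 20·5 + 2·5^2 = ¥14.
Because ¥40 ≥ ¥14, revenue can cover variable cost; the firm operates.
Solving P = MC: 24 - 40q + 6q^2 = 0 ⇒ q = 2/3 or 6. On the upward-sloping branch, q* = 6.
Check: AVC at q = 6 is ¥16 ≤ P, so revenue covers variable cost.
Profit = P·q − TC = 40·6 − 574 = -¥334, a loss, but smaller than the ¥478 fixed cost the firm would lose by shutting down.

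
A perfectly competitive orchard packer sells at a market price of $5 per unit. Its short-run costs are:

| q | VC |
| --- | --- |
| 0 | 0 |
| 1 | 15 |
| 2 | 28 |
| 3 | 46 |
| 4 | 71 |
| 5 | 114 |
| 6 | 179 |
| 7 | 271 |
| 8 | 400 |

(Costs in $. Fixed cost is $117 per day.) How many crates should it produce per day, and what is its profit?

q = 0 (shut down); profit = -$117

Profit at each row (π = 5q − TC): q=0: -117; q=1: -127; q=2: -135; q=3: -148; q=4: -168; q=5: -206; q=6: -266; q=7: -353; q=8: -477.
Profit is highest at q = 0. Equivalently, the lowest AVC in the table is 28/2 ≈ $14 at q = 2, and P = $5 falls below it — price never covers variable cost, so the firm shuts down and loses only its fixed cost.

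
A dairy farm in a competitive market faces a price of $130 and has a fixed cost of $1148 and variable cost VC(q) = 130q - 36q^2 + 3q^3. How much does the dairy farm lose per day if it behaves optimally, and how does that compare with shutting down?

Profit = -$380 at q = 8

AVC = 130 - 36q + 3q^2; min AVC = $22 at q = 6. Since P = $130 ≥ min AVC, the firm produces.
With MC = 130 - 72q + 9q^2, P = MC on the upward-sloping part at q* = 8.
TR = 130·8 = 1040. TC = 1148 + 272 = 1420. Profit = 1040 − 1420 = -$380.
That loss of $380 beats the $1148 the firm would lose by shutting down; producing recovers $768 of fixed cost.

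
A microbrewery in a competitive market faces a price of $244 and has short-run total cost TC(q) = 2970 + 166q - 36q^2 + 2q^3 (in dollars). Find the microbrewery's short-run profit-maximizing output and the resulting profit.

AVC = 166 - 36q + 2q^2; min AVC = $4 at q = 9. Since P = $244 ≥ min AVC, the firm produces.
MC = 166 - 72q + 6q^2. Setting P = MC and taking the root on the rising branch gives q* = 13.
TR = 244·13 = 3172. TC = 2970 + 468 = 3438. Profit = 3172 − 3438 = -$266.
Shutting down would mean losing the fixed cost of $2970, so operating at a loss of $266 is better by $2704.

Profit = -$266 at q = 13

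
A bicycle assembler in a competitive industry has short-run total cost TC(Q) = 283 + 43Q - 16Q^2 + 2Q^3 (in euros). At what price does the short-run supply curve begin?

€11 per unit

Short-run supply begins at min AVC. From VC = 43Q - 16Q^2 + 2Q^3, AVC = 43 - 16Q + 2Q^2.
At the minimum of AVC, MC = AVC. MC = 43 - 32Q + 6Q^2; setting MC = AVC gives 4Q^2 - 16Q = 0, so Q = 4. min AVC = 11.
So the shutdown price is €11.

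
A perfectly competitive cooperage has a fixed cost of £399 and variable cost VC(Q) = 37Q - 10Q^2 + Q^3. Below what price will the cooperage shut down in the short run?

The firm shuts down when price falls below the minimum of average variable cost. AVC = VC/Q = 37 - 10Q + Q^2.
dAVC/dQ = -10 + 2Q = 0 gives Q = 5. min AVC = 37 - 10·5 + 5^2 = 12.
The firm shuts down for any P below £12.

£12 per unit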